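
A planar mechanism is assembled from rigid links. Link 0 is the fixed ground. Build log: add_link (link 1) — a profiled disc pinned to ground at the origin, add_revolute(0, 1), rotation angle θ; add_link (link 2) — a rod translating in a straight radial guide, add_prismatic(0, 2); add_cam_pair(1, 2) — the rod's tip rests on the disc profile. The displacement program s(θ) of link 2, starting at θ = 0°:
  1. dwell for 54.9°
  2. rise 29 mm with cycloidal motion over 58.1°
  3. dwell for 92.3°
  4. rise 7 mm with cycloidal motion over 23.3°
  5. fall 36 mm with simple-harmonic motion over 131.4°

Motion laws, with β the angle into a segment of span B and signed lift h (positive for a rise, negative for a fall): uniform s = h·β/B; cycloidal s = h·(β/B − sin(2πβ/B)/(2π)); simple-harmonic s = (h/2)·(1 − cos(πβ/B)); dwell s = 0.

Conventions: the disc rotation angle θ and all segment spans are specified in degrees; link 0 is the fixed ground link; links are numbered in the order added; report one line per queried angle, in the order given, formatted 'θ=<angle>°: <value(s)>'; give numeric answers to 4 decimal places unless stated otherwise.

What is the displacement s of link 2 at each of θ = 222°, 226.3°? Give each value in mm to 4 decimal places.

seg 1 [0°–54.9°] dwell: s stays 0.0000
seg 2 [54.9°–113°] cycloidal, h=29: full span → s += 29 → s = 29.0000
seg 3 [113°–205.3°] dwell: s stays 29.0000
seg 4 [205.3°–228.6°] cycloidal, h=7: θ=222° here. β=16.7, B=23.3. 7·(0.7167 − sin(2π·0.7167)/(2π)) = 6.1070 → s = 35.1070
seg 4 [205.3°–228.6°] cycloidal, h=7: θ=226.3° here. β=21, B=23.3. 7·(0.9013 − sin(2π·0.9013)/(2π)) = 6.9565 → s = 35.9565

θ=222°: 35.1070
θ=226.3°: 35.9565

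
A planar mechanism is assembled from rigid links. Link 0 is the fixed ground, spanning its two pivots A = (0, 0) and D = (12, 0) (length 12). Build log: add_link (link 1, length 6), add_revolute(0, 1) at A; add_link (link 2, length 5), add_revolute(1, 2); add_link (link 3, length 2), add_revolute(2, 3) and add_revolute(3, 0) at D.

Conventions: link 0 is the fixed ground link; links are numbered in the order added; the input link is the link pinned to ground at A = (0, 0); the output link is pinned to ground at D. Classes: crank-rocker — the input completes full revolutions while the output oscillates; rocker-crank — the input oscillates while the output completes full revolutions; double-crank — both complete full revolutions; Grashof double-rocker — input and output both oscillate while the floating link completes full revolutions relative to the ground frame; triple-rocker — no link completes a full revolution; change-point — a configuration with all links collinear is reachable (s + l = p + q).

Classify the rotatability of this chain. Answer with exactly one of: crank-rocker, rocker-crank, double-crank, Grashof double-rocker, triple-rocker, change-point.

lengths: ground=12, input=6, coupler=5, output=2
sorted: s=2 (shortest), l=12 (longest), p+q=11
s + l = 14 vs p + q = 11
s + l > p + q → non-Grashof → no link fully rotates → triple-rocker

triple-rocker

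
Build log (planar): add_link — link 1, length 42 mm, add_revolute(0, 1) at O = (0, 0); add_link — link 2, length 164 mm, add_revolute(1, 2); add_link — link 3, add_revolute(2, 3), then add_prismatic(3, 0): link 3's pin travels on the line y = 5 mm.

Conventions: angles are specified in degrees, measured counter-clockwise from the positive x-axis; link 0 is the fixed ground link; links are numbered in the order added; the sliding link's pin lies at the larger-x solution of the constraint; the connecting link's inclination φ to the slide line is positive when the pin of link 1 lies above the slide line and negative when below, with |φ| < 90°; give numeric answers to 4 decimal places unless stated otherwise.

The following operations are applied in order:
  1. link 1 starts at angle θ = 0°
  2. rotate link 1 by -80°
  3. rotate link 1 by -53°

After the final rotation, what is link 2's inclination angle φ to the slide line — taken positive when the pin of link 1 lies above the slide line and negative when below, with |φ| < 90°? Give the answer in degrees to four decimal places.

geometry: r = 42 mm, L = 164 mm, e = 5 mm; θ starts at 0°
rotate link 1 by -80°: θ ← 0° -80° = -80°
rotate link 1 by -53°: θ ← -80° -53° = -133°
h = r sin θ − e = -30.716855 − 5 = -35.716855
sin φ = h / L = -35.716855 / 164 = -0.21778570
φ = arcsin(-0.21778570) = -12.579010°

-12.5790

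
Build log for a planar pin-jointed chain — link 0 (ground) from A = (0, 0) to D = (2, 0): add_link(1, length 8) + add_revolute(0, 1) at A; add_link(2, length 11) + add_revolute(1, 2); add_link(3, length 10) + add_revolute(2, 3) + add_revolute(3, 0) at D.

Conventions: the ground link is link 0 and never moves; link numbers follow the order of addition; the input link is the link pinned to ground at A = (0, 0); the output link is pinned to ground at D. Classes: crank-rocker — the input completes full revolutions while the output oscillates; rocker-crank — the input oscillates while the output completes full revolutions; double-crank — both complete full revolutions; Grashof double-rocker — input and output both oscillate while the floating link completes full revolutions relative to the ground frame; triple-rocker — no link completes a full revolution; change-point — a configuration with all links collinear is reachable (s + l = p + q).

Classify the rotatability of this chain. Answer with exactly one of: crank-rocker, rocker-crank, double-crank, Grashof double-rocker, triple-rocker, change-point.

lengths: ground=2, input=8, coupler=11, output=10
sorted: s=2 (shortest), l=11 (longest), p+q=18
s + l = 13 vs p + q = 18
s + l < p + q (Grashof) with shortest = ground link → double-crank

double-crank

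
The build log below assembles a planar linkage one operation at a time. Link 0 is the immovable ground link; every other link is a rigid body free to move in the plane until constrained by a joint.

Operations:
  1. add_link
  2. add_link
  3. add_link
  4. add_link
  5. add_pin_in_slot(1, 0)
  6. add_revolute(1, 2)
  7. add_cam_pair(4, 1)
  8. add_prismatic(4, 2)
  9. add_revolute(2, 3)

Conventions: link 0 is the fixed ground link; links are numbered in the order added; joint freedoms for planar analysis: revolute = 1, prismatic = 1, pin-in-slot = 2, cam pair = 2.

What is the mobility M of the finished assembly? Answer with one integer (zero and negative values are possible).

L=1 J1=0 J2=0
add link → L=2 J1=0 J2=0
add link → L=3 J1=0 J2=0
add link → L=4 J1=0 J2=0
add link → L=5 J1=0 J2=0
PS@1,0 dof=2 J2 → L=5 J1=0 J2=1
R@1,2 dof=1 J1 → L=5 J1=1 J2=1
C@4,1 dof=2 J2 → L=5 J1=1 J2=2
P@4,2 dof=1 J1 → L=5 J1=2 J2=2
R@2,3 dof=1 J1 → L=5 J1=3 J2=2
M=3(L−1)−2J1−J2=3·4−2·3−2=4

M = 4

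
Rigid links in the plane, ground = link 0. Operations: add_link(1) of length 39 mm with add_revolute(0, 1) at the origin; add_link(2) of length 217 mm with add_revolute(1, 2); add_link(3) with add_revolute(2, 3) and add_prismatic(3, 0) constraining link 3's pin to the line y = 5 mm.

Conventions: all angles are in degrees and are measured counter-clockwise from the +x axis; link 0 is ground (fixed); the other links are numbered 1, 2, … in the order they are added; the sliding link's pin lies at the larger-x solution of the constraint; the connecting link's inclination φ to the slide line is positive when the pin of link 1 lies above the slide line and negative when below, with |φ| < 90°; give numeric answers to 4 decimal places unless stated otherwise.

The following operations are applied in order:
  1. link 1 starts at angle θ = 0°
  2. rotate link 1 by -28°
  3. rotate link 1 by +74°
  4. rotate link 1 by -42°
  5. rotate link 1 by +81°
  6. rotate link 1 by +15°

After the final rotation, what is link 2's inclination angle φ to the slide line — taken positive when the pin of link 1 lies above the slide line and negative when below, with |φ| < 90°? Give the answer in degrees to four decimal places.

geometry: r = 39 mm, L = 217 mm, e = 5 mm; θ starts at 0°
rotate link 1 by -28°: θ ← 0° -28° = -28°
rotate link 1 by +74°: θ ← -28° +74° = 46°
rotate link 1 by -42°: θ ← 46° -42° = 4°
rotate link 1 by +81°: θ ← 4° +81° = 85°
rotate link 1 by +15°: θ ← 85° +15° = 100°
h = r sin θ − e = 38.407502 − 5 = 33.407502
sin φ = h / L = 33.407502 / 217 = 0.15395162
φ = arcsin(0.15395162) = 8.855999°

8.8560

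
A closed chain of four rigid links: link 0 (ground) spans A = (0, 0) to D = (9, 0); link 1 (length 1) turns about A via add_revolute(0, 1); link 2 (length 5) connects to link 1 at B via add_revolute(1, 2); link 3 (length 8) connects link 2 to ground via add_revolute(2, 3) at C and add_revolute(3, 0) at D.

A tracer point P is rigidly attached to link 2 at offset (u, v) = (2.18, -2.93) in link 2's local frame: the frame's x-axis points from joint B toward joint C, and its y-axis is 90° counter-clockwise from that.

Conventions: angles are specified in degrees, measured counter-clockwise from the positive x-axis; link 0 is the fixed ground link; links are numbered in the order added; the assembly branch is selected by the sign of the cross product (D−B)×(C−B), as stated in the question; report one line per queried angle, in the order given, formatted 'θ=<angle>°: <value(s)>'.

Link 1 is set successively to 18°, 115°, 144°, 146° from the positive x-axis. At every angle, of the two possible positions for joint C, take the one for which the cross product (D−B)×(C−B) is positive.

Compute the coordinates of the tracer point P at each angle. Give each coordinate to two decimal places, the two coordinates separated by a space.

A=(0,0), D=(9.00,0)
θ=18°: B = A + 1.00·(cos18°, sin18°) = (0.9511, 0.3090)
θ=18°: |BD| = 8.0549
θ=18°: circle(B,5.00) ∩ circle(D,8.00): a=1.6065, h=4.7349
θ=18°:   candidates: C₊=(2.7381,4.9788) cross=38.139; C₋=(2.3748,-4.4840) cross=-38.139
θ=18°:   branch + wants cross > 0 → take C=(2.7381,4.9788) (cross=38.139)
θ=18°: ex = (C−B)/|BC| = (0.3574,0.9340); ey = (-0.9340,0.3574)
θ=18°: P = B + 2.18·ex + -2.93·ey = (4.4667,1.2978)
θ=115°: B = A + 1.00·(cos115°, sin115°) = (-0.4226, 0.9063)
θ=115°: |BD| = 9.4661
θ=115°: circle(B,5.00) ∩ circle(D,8.00): a=2.6731, h=4.2255
θ=115°:   candidates: C₊=(2.6427,4.8565) cross=39.999; C₋=(1.8336,-3.5557) cross=-39.999
θ=115°:   branch + wants cross > 0 → take C=(2.6427,4.8565) (cross=39.999)
θ=115°: ex = (C−B)/|BC| = (0.6131,0.7900); ey = (-0.7900,0.6131)
θ=115°: P = B + 2.18·ex + -2.93·ey = (3.2287,0.8323)
θ=144°: B = A + 1.00·(cos144°, sin144°) = (-0.8090, 0.5878)
θ=144°: |BD| = 9.8266
θ=144°: circle(B,5.00) ∩ circle(D,8.00): a=2.9289, h=4.0524
θ=144°:   candidates: C₊=(2.3570,4.4577) cross=39.821; C₋=(1.8722,-3.6325) cross=-39.821
θ=144°:   branch + wants cross > 0 → take C=(2.3570,4.4577) (cross=39.821)
θ=144°: ex = (C−B)/|BC| = (0.6332,0.7740); ey = (-0.7740,0.6332)
θ=144°: P = B + 2.18·ex + -2.93·ey = (2.8391,0.4198)
θ=146°: B = A + 1.00·(cos146°, sin146°) = (-0.8290, 0.5592)
θ=146°: |BD| = 9.8449
θ=146°: circle(B,5.00) ∩ circle(D,8.00): a=2.9418, h=4.0430
θ=146°:   candidates: C₊=(2.3376,4.4286) cross=39.803; C₋=(1.8783,-3.6444) cross=-39.803
θ=146°:   branch + wants cross > 0 → take C=(2.3376,4.4286) (cross=39.803)
θ=146°: ex = (C−B)/|BC| = (0.6333,0.7739); ey = (-0.7739,0.6333)
θ=146°: P = B + 2.18·ex + -2.93·ey = (2.8191,0.3906)

θ=18°: 4.47 1.30
θ=115°: 3.23 0.83
θ=144°: 2.84 0.42
θ=146°: 2.82 0.39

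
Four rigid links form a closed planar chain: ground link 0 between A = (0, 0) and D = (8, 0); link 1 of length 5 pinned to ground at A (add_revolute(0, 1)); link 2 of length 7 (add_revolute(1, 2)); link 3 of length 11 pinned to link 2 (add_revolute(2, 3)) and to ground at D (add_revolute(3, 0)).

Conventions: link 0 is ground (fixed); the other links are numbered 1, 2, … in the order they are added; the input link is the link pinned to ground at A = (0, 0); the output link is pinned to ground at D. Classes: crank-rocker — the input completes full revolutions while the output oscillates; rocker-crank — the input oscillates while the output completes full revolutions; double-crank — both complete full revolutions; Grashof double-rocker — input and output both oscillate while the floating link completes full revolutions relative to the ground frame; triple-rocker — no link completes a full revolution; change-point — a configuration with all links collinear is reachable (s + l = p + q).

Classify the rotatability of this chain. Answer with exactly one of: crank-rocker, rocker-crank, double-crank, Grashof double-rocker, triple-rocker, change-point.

lengths: ground=8, input=5, coupler=7, output=11
sorted: s=5 (shortest), l=11 (longest), p+q=15
s + l = 16 vs p + q = 15
s + l > p + q → non-Grashof → no link fully rotates → triple-rocker

triple-rocker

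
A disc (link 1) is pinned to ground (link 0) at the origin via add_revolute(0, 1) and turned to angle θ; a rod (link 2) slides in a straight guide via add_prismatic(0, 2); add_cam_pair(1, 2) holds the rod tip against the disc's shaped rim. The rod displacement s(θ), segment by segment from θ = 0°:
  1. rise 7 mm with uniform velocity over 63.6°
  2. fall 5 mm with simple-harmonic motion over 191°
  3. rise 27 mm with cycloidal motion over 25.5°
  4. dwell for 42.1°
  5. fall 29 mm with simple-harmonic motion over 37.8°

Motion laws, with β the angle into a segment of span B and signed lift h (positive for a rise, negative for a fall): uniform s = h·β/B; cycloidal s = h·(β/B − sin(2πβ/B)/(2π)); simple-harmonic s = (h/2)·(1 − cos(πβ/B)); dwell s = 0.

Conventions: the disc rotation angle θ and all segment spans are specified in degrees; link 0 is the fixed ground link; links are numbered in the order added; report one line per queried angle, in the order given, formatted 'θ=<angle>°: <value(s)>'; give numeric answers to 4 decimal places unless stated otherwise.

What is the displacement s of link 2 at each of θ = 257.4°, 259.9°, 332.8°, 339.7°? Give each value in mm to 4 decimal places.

segment 1 (0° to 63.6°, uniform, h = 7) is passed completely: s = 0.0000 + (7) = 7.0000
segment 2 (63.6° to 254.6°, simple-harmonic, h = -5) is passed completely: s = 7.0000 + (-5) = 2.0000
θ = 257.4° falls in segment 3 (254.6° to 280.1°, cycloidal, h = 27): β = 257.4 − 254.6 = 2.8°, B = 25.5°; Δs = 27·(0.1098 − sin(2π·0.1098)/(2π)) = 0.2297; s = 2.0000 + 0.2297 = 2.2297
θ = 259.9° falls in segment 3 (254.6° to 280.1°, cycloidal, h = 27): β = 259.9 − 254.6 = 5.3°, B = 25.5°; Δs = 27·(0.2078 − sin(2π·0.2078)/(2π)) = 1.4644; s = 2.0000 + 1.4644 = 3.4644
segment 3 (254.6° to 280.1°, cycloidal, h = 27) is passed completely: s = 2.0000 + (27) = 29.0000
segment 4 (280.1° to 322.2°, dwell): s unchanged at 29.0000
θ = 332.8° falls in segment 5 (322.2° to 360°, simple-harmonic, h = -29): β = 332.8 − 322.2 = 10.6°, B = 37.8°; Δs = -29/2·(1 − cos(π·0.2804)) = -5.2722; s = 29.0000 − 5.2722 = 23.7278
θ = 339.7° falls in segment 5 (322.2° to 360°, simple-harmonic, h = -29): β = 339.7 − 322.2 = 17.5°, B = 37.8°; Δs = -29/2·(1 − cos(π·0.4630)) = -12.8167; s = 29.0000 − 12.8167 = 16.1833

θ=257.4°: 2.2297
θ=259.9°: 3.4644
θ=332.8°: 23.7278
θ=339.7°: 16.1833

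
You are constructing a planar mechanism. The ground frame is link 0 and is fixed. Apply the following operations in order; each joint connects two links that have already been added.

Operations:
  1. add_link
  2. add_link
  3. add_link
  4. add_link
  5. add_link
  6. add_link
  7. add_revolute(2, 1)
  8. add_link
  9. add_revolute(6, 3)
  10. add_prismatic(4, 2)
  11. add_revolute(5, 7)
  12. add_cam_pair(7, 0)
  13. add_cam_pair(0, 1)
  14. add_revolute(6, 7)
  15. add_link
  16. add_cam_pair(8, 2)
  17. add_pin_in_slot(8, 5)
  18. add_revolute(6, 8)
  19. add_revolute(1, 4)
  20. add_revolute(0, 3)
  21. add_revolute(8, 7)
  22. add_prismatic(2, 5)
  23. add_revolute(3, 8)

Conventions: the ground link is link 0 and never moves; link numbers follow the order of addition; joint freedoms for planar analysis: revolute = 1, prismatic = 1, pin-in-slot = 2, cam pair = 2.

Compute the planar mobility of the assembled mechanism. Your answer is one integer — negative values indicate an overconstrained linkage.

(L,J1,J2)=(1,0,0); link0 fixed
link1: (2,0,0)
link2: (3,0,0)
link3: (4,0,0)
link4: (5,0,0)
link5: (6,0,0)
link6: (7,0,0)
R 2-1 [J1]: (7,1,0)
link7: (8,1,0)
R 6-3 [J1]: (8,2,0)
P 4-2 [J1]: (8,3,0)
R 5-7 [J1]: (8,4,0)
C 7-0 [J2]: (8,4,1)
C 0-1 [J2]: (8,4,2)
R 6-7 [J1]: (8,5,2)
link8: (9,5,2)
C 8-2 [J2]: (9,5,3)
PS 8-5 [J2]: (9,5,4)
R 6-8 [J1]: (9,6,4)
R 1-4 [J1]: (9,7,4)
R 0-3 [J1]: (9,8,4)
R 8-7 [J1]: (9,9,4)
P 2-5 [J1]: (9,10,4)
R 3-8 [J1]: (9,11,4)
Grübler: 3·8 − 2·11 − 4 = -2

M = -2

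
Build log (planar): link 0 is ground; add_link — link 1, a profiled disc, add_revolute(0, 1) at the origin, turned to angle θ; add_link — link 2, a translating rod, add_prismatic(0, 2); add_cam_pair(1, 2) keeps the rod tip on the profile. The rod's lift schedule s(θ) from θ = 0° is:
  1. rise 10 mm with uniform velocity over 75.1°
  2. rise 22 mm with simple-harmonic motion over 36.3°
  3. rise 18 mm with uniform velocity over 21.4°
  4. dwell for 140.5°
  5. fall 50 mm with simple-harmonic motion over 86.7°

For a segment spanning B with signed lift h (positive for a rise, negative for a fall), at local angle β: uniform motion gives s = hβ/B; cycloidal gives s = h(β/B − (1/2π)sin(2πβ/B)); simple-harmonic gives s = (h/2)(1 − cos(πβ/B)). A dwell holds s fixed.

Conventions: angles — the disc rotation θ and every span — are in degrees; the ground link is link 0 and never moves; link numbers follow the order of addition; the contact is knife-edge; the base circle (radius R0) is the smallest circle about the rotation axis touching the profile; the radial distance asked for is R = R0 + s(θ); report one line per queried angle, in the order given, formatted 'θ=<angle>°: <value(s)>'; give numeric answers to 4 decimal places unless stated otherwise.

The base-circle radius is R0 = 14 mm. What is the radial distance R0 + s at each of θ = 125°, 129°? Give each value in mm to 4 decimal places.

seg 1 [0°–75.1°] uniform, h=10: full span → s += 10 → s = 10.0000
seg 2 [75.1°–111.4°] simple-harmonic, h=22: full span → s += 22 → s = 32.0000
seg 3 [111.4°–132.8°] uniform, h=18: θ=125° here. β=13.6, B=21.4. 18·13.6/21.4 = 11.4393 → s = 43.4393
seg 3 [111.4°–132.8°] uniform, h=18: θ=129° here. β=17.6, B=21.4. 18·17.6/21.4 = 14.8037 → s = 46.8037
θ=125°: R = R0 + s = 14 + 43.4393 = 57.4393
θ=129°: R = R0 + s = 14 + 46.8037 = 60.8037

θ=125°: 57.4393
θ=129°: 60.8037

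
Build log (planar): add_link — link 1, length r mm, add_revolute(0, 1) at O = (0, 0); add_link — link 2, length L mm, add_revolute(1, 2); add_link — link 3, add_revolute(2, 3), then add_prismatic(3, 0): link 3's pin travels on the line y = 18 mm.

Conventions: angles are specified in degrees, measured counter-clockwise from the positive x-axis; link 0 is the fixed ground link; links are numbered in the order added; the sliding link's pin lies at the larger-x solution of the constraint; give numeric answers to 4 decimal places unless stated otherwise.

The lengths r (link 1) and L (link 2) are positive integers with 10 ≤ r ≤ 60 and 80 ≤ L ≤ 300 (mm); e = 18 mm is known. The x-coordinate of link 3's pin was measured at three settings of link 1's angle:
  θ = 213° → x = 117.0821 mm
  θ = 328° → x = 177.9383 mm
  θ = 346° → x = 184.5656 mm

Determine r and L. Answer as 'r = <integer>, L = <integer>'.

constraint per measurement: (x − r cos θ)² + (r sin θ − e)² = L²
subtracting the θ₁ and θ₂ equations cancels the r² and L² terms:
r = (x₁² − x₂²) / (2[(x₁cos θ₁ + e sin θ₁) − (x₂cos θ₂ + e sin θ₂)]) = 36.0000 → r = 36
L² = (x₁ − r cos θ₁)² + (r sin θ₁ − e)² = 23103.9887 → L = 152.0000 → L = 152
check at θ₃=346°: x = 184.5656 (printed 184.5656) ✓

r = 36, L = 152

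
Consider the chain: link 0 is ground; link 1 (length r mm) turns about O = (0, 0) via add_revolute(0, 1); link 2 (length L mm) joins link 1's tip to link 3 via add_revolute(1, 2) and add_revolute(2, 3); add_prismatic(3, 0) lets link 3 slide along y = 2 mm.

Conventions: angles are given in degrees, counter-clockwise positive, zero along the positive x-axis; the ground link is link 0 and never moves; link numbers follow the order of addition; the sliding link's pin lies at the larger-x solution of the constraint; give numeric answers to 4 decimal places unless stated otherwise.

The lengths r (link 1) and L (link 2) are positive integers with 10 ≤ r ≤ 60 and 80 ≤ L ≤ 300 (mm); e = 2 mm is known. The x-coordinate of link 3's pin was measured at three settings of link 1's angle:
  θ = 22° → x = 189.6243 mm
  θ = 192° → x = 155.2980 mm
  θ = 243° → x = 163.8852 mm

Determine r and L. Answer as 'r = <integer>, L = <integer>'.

constraint per measurement: (x − r cos θ)² + (r sin θ − e)² = L²
subtracting the θ₁ and θ₂ equations cancels the r² and L² terms:
r = (x₁² − x₂²) / (2[(x₁cos θ₁ + e sin θ₁) − (x₂cos θ₂ + e sin θ₂)]) = 18.0000 → r = 18
L² = (x₁ − r cos θ₁)² + (r sin θ₁ − e)² = 29929.0063 → L = 173.0000 → L = 173
check at θ₃=243°: x = 163.8852 (printed 163.8852) ✓

r = 18, L = 173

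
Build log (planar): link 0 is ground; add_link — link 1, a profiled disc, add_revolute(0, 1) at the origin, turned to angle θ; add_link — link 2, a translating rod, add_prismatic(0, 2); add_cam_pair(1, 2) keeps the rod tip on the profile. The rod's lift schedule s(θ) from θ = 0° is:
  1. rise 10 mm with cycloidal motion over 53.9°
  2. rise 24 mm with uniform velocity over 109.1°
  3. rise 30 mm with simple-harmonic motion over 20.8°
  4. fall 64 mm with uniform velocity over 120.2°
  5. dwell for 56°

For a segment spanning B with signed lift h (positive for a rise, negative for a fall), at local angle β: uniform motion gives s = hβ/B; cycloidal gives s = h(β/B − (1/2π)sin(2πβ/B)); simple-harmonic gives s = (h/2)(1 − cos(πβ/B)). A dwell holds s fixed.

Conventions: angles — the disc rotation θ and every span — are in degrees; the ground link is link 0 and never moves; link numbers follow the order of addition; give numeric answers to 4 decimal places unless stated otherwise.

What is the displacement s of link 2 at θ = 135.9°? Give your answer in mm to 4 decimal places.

seg 1 [0°–53.9°] cycloidal, h=10: full span → s += 10 → s = 10.0000
seg 2 [53.9°–163°] uniform, h=24: θ=135.9° here. β=82, B=109.1. 24·82/109.1 = 18.0385 → s = 28.0385

28.0385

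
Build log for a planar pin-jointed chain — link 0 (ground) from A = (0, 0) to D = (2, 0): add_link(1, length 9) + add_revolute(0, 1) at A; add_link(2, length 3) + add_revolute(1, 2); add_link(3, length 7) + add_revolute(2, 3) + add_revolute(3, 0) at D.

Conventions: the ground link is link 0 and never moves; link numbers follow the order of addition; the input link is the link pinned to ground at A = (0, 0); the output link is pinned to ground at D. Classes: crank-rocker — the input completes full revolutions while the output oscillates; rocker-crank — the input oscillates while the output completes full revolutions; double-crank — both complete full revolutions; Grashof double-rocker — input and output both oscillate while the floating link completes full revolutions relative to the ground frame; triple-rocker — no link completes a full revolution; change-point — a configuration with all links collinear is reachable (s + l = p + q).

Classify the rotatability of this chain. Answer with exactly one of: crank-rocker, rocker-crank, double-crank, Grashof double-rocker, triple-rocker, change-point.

lengths: ground=2, input=9, coupler=3, output=7
sorted: s=2 (shortest), l=9 (longest), p+q=10
s + l = 11 vs p + q = 10
s + l > p + q → non-Grashof → no link fully rotates → triple-rocker

triple-rocker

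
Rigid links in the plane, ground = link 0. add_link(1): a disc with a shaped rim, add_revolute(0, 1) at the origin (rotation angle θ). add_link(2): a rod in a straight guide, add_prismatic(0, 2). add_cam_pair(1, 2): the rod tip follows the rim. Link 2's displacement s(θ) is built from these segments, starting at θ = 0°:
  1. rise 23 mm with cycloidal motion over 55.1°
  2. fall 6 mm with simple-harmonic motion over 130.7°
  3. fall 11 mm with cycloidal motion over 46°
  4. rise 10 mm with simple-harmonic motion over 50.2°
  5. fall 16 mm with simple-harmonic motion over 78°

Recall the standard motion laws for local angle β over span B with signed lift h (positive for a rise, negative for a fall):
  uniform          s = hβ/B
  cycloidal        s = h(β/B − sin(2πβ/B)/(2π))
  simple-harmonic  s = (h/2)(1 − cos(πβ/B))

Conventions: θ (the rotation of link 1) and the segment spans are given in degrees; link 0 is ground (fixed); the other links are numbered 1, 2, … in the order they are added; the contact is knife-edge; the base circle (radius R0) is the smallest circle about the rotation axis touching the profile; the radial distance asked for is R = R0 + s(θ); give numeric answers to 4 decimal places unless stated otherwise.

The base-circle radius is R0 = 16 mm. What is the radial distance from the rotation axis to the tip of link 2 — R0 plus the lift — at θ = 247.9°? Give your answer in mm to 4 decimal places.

segment 1 (0° to 55.1°, cycloidal, h = 23) is passed completely: s = 0.0000 + (23) = 23.0000
segment 2 (55.1° to 185.8°, simple-harmonic, h = -6) is passed completely: s = 23.0000 + (-6) = 17.0000
segment 3 (185.8° to 231.8°, cycloidal, h = -11) is passed completely: s = 17.0000 + (-11) = 6.0000
θ = 247.9° falls in segment 4 (231.8° to 282°, simple-harmonic, h = 10): β = 247.9 − 231.8 = 16.1°, B = 50.2°; Δs = 10/2·(1 − cos(π·0.3207)) = 2.3304; s = 6.0000 + 2.3304 = 8.3304
R = R0 + s = 16 + 8.3304 = 24.3304

24.3304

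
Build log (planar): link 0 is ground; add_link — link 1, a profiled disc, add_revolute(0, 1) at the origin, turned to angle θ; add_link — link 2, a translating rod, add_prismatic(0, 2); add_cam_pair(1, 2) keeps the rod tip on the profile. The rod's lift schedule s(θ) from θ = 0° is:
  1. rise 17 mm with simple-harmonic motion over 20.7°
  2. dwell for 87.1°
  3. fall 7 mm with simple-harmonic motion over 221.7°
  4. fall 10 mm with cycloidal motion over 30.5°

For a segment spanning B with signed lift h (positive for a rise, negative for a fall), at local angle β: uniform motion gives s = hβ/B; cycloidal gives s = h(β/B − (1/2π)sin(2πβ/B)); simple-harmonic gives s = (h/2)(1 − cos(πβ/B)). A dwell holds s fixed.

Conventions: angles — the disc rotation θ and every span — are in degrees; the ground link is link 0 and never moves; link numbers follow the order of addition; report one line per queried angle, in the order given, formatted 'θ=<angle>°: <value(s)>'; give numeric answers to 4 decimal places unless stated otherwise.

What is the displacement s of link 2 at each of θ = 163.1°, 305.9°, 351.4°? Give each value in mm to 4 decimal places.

seg 1 [0°–20.7°] simple-harmonic, h=17: full span → s += 17 → s = 17.0000
seg 2 [20.7°–107.8°] dwell: s stays 17.0000
seg 3 [107.8°–329.5°] simple-harmonic, h=-7: θ=163.1° here. β=55.3, B=221.7. -7/2·(1 − cos(π·0.2494)) = -1.0207 → s = 15.9793
seg 3 [107.8°–329.5°] simple-harmonic, h=-7: θ=305.9° here. β=198.1, B=221.7. -7/2·(1 − cos(π·0.8935)) = -6.8061 → s = 10.1939
seg 3 [107.8°–329.5°] simple-harmonic, h=-7: full span → s += -7 → s = 10.0000
seg 4 [329.5°–360°] cycloidal, h=-10: θ=351.4° here. β=21.9, B=30.5. -10·(0.7180 − sin(2π·0.7180)/(2π)) = -8.7399 → s = 1.2601

θ=163.1°: 15.9793
θ=305.9°: 10.1939
θ=351.4°: 1.2601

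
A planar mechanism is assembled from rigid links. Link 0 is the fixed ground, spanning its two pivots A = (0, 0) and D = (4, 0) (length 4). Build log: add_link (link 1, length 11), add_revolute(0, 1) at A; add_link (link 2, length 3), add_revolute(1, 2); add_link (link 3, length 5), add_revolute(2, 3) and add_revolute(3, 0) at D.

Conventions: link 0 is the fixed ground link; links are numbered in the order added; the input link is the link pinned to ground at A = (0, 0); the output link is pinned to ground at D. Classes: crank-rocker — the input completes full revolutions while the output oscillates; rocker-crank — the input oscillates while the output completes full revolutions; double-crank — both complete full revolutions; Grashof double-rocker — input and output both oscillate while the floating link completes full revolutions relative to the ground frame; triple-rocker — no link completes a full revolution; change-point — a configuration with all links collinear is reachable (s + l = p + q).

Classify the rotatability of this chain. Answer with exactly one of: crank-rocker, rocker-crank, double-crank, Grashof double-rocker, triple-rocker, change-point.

lengths: ground=4, input=11, coupler=3, output=5
sorted: s=3 (shortest), l=11 (longest), p+q=9
s + l = 14 vs p + q = 9
s + l > p + q → non-Grashof → no link fully rotates → triple-rocker

triple-rocker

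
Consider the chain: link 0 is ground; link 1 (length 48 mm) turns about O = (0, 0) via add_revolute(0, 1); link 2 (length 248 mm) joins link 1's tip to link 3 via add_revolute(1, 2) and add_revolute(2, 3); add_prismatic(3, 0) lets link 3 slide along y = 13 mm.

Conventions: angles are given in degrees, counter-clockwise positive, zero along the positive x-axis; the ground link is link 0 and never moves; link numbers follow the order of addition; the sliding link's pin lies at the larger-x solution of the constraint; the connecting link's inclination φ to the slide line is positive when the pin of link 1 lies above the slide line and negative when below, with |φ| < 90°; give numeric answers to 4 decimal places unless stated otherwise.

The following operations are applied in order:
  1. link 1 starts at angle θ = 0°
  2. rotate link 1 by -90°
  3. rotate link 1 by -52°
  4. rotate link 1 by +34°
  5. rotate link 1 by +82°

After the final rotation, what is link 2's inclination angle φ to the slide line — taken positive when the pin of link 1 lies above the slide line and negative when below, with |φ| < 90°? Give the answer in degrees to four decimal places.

geometry: r = 48 mm, L = 248 mm, e = 13 mm; θ starts at 0°
rotate link 1 by -90°: θ ← 0° -90° = -90°
rotate link 1 by -52°: θ ← -90° -52° = -142°
rotate link 1 by +34°: θ ← -142° +34° = -108°
rotate link 1 by +82°: θ ← -108° +82° = -26°
h = r sin θ − e = -21.041815 − 13 = -34.041815
sin φ = h / L = -34.041815 / 248 = -0.13726538
φ = arcsin(-0.13726538) = -7.889637°

-7.8896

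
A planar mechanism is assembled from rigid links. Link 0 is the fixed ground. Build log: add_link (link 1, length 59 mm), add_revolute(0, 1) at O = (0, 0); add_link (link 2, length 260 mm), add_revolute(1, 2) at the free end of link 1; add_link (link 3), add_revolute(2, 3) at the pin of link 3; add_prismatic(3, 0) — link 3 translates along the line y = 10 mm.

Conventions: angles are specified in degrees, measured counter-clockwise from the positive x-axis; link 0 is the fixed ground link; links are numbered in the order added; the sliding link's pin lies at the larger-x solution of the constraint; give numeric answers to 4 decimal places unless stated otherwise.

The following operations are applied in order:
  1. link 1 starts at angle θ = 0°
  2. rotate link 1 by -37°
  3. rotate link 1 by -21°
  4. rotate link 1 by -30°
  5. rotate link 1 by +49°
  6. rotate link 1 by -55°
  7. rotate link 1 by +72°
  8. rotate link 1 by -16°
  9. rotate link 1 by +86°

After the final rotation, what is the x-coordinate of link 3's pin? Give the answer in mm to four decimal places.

geometry: r = 59 mm, L = 260 mm, e = 10 mm; θ starts at 0°
rotate link 1 by -37°: θ ← 0° -37° = -37°
rotate link 1 by -21°: θ ← -37° -21° = -58°
rotate link 1 by -30°: θ ← -58° -30° = -88°
rotate link 1 by +49°: θ ← -88° +49° = -39°
rotate link 1 by -55°: θ ← -39° -55° = -94°
rotate link 1 by +72°: θ ← -94° +72° = -22°
rotate link 1 by -16°: θ ← -22° -16° = -38°
rotate link 1 by +86°: θ ← -38° +86° = 48°
crank pin P = (r cos θ, r sin θ) = (39.478706, 43.845545)
h = r sin θ − e = 43.845545 − 10 = 33.845545
x = r cos θ + √(L² − h²) = 39.478706 + 257.787663 = 297.266369

297.2664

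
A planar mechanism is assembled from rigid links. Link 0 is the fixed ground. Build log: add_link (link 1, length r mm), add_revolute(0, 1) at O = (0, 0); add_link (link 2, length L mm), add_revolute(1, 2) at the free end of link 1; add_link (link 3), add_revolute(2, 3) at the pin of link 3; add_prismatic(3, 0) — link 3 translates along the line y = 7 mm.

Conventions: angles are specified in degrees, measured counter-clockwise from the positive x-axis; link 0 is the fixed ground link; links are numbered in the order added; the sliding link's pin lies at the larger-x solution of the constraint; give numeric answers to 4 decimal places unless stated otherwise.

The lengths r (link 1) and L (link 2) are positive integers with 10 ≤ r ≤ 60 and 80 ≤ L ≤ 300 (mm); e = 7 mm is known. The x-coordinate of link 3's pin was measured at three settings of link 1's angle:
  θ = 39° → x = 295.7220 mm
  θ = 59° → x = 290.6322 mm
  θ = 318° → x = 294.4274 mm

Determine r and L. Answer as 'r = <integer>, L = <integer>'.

constraint per measurement: (x − r cos θ)² + (r sin θ − e)² = L²
subtracting the θ₁ and θ₂ equations cancels the r² and L² terms:
r = (x₁² − x₂²) / (2[(x₁cos θ₁ + e sin θ₁) − (x₂cos θ₂ + e sin θ₂)]) = 19.0000 → r = 19
L² = (x₁ − r cos θ₁)² + (r sin θ₁ − e)² = 78960.9741 → L = 281.0000 → L = 281
check at θ₃=318°: x = 294.4274 (printed 294.4274) ✓

r = 19, L = 281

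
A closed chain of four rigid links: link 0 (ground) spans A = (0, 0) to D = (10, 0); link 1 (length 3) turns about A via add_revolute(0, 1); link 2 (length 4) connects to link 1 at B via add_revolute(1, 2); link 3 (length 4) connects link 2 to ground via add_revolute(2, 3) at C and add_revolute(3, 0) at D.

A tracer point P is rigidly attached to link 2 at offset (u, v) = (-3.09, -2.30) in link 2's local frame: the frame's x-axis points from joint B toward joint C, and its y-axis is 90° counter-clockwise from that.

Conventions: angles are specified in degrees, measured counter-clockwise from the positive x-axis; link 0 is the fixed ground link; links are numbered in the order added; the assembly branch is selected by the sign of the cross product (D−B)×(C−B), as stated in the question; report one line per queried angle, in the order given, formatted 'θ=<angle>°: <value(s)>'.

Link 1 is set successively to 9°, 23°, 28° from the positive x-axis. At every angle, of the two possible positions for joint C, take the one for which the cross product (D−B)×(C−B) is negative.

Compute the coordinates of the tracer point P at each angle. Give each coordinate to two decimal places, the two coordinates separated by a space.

A=(0,0), D=(10.00,0)
θ=9°: B = A + 3.00·(cos9°, sin9°) = (2.9631, 0.4693)
θ=9°: |BD| = 7.0526
θ=9°: circle(B,4.00) ∩ circle(D,4.00): a=3.5263, h=1.8882
θ=9°:   candidates: C₊=(6.6072,2.1187) cross=13.317; C₋=(6.3559,-1.6494) cross=-13.317
θ=9°:   branch - wants cross < 0 → take C=(6.3559,-1.6494) (cross=-13.317)
θ=9°: ex = (C−B)/|BC| = (0.8482,-0.5297); ey = (0.5297,0.8482)
θ=9°: P = B + -3.09·ex + -2.30·ey = (-0.8761,0.1551)
θ=23°: B = A + 3.00·(cos23°, sin23°) = (2.7615, 1.1722)
θ=23°: |BD| = 7.3328
θ=23°: circle(B,4.00) ∩ circle(D,4.00): a=3.6664, h=1.5992
θ=23°:   candidates: C₊=(6.6364,2.1648) cross=11.727; C₋=(6.1251,-0.9926) cross=-11.727
θ=23°:   branch - wants cross < 0 → take C=(6.1251,-0.9926) (cross=-11.727)
θ=23°: ex = (C−B)/|BC| = (0.8409,-0.5412); ey = (0.5412,0.8409)
θ=23°: P = B + -3.09·ex + -2.30·ey = (-1.0816,0.9104)
θ=28°: B = A + 3.00·(cos28°, sin28°) = (2.6488, 1.4084)
θ=28°: |BD| = 7.4849
θ=28°: circle(B,4.00) ∩ circle(D,4.00): a=3.7424, h=1.4122
θ=28°:   candidates: C₊=(6.5901,2.0911) cross=10.570; C₋=(6.0587,-0.6827) cross=-10.570
θ=28°:   branch - wants cross < 0 → take C=(6.0587,-0.6827) (cross=-10.570)
θ=28°: ex = (C−B)/|BC| = (0.8525,-0.5228); ey = (0.5228,0.8525)
θ=28°: P = B + -3.09·ex + -2.30·ey = (-1.1877,1.0632)

θ=9°: -0.88 0.16
θ=23°: -1.08 0.91
θ=28°: -1.19 1.06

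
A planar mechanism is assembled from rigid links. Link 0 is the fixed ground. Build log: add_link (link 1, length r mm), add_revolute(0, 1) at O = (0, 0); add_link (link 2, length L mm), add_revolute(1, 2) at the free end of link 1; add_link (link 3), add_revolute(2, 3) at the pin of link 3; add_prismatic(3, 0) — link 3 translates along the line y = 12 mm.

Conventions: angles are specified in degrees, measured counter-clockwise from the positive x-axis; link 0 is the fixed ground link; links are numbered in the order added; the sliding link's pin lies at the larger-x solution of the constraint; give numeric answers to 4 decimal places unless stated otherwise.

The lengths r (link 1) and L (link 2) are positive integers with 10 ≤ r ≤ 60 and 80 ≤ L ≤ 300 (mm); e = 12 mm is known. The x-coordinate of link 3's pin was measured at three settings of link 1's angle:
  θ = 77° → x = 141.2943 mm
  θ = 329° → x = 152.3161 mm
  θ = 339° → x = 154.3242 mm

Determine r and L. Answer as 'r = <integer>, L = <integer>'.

constraint per measurement: (x − r cos θ)² + (r sin θ − e)² = L²
subtracting the θ₁ and θ₂ equations cancels the r² and L² terms:
r = (x₁² − x₂²) / (2[(x₁cos θ₁ + e sin θ₁) − (x₂cos θ₂ + e sin θ₂)]) = 19.9999 → r = 20
L² = (x₁ − r cos θ₁)² + (r sin θ₁ − e)² = 18769.0095 → L = 137.0000 → L = 137
check at θ₃=339°: x = 154.3242 (printed 154.3242) ✓

r = 20, L = 137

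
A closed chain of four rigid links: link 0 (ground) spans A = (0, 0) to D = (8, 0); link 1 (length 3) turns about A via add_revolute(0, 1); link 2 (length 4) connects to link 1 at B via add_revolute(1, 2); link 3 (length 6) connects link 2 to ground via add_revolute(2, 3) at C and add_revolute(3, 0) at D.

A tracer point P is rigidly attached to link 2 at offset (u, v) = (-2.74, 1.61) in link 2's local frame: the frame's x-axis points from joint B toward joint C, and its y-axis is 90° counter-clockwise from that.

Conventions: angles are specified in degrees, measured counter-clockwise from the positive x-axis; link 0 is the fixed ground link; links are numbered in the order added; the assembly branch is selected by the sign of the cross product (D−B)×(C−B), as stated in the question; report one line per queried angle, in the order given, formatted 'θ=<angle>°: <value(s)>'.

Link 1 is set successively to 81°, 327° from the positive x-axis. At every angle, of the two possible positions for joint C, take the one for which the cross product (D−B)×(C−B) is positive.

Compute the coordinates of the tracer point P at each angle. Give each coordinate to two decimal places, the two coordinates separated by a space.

A=(0,0), D=(8.00,0)
θ=81°: B = A + 3.00·(cos81°, sin81°) = (0.4693, 2.9631)
θ=81°: |BD| = 8.0927
θ=81°: circle(B,4.00) ∩ circle(D,6.00): a=2.8106, h=2.8461
θ=81°:   candidates: C₊=(4.1268,4.5824) cross=23.033; C₋=(2.0427,-0.7145) cross=-23.033
θ=81°:   branch + wants cross > 0 → take C=(4.1268,4.5824) (cross=23.033)
θ=81°: ex = (C−B)/|BC| = (0.9144,0.4048); ey = (-0.4048,0.9144)
θ=81°: P = B + -2.74·ex + 1.61·ey = (-2.6879,3.3260)
θ=327°: B = A + 3.00·(cos327°, sin327°) = (2.5160, -1.6339)
θ=327°: |BD| = 5.7222
θ=327°: circle(B,4.00) ∩ circle(D,6.00): a=1.1135, h=3.8419
θ=327°:   candidates: C₊=(2.4862,2.3660) cross=21.984; C₋=(4.6802,-4.9979) cross=-21.984
θ=327°:   branch + wants cross > 0 → take C=(2.4862,2.3660) (cross=21.984)
θ=327°: ex = (C−B)/|BC| = (-0.0075,1.0000); ey = (-1.0000,-0.0075)
θ=327°: P = B + -2.74·ex + 1.61·ey = (0.9265,-4.3858)

θ=81°: -2.69 3.33
θ=327°: 0.93 -4.39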